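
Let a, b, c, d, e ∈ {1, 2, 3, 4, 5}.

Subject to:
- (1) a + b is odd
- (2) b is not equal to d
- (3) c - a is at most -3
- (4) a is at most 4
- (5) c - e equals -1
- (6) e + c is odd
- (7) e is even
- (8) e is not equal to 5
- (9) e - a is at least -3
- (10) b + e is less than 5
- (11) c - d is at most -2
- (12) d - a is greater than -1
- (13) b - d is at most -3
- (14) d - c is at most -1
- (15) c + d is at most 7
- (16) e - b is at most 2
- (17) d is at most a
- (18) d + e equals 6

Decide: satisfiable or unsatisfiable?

Constraints 3, 9, 13, 14, and 16 give e − a ≥ -3, a − c ≥ 3, c − d ≥ 1, d − b ≥ 3, b − e ≥ -2.
Adding all 5 inequalities: the left sides telescope to 0, and the right sides sum to (-3) + 3 + 1 + 3 + (-2) = 2. So 0 ≥ 2, which is false.

Unsatisfiable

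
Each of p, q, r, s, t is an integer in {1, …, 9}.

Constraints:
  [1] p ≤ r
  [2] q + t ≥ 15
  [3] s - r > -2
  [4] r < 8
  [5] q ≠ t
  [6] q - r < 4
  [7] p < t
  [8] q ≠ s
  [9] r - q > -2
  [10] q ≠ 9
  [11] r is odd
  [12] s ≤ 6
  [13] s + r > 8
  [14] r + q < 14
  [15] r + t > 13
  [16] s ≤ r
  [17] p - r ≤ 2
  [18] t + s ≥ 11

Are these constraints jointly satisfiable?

Satisfiable

One satisfying assignment is p = 4, q = 6, r = 5, s = 4, t = 9.
For the less obvious constraints — constraint 2: q + t = 15; constraint 3: s - r = -1; constraint 6: q - r = 1 — and the others hold by inspection.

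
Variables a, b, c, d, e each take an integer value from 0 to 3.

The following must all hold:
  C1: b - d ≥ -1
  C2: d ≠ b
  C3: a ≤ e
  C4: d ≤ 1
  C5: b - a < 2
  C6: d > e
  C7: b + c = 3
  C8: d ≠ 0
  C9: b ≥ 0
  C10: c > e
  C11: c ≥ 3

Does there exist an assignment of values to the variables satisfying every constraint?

The assignment a = 0, b = 0, c = 3, d = 1, e = 0 works:
  constraint 1 holds since b - d = -1.
  constraint 5 holds since b - a = 0.
The rest check out directly.

Satisfiable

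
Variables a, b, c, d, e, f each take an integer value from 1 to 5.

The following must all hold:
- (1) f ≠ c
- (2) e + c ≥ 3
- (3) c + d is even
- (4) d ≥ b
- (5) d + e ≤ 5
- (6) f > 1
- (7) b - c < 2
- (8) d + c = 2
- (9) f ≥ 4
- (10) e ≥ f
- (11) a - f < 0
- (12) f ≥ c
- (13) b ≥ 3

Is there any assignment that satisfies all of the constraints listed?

From constraints 4 and 13: d ≥ b ≥ 3. From constraints 9 and 10: e ≥ f ≥ 4. Hence d + e ≥ 7. But constraint 5 requires d + e ≤ 5, and 5 < 7. Contradiction.

Unsatisfiable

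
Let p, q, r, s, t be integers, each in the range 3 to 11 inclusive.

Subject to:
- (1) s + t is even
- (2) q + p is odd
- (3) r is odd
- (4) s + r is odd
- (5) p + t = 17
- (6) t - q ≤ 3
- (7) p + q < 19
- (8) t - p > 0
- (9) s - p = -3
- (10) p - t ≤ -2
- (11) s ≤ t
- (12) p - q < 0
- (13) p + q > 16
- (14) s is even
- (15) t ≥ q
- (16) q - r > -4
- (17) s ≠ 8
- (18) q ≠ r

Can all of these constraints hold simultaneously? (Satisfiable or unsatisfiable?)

The assignment p = 7, q = 10, r = 11, s = 4, t = 10 works:
  constraint 5 holds since p + t = 17.
  constraint 6 holds since t - q = 0.
  constraint 7 holds since p + q = 17.
The rest check out directly.

Satisfiable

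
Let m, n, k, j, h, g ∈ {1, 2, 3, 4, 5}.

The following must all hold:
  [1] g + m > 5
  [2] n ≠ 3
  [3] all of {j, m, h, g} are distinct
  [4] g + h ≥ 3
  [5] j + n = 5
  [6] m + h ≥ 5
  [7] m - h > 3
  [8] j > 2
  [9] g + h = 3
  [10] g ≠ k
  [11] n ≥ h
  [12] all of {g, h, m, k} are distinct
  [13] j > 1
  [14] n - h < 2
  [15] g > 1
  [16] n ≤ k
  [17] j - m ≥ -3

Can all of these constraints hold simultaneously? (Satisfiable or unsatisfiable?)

Satisfiable

The assignment m = 5, n = 2, k = 4, j = 3, h = 1, g = 2 works:
  constraint 1 holds since g + m = 7.
  constraint 4 holds since g + h = 3.
The rest check out directly.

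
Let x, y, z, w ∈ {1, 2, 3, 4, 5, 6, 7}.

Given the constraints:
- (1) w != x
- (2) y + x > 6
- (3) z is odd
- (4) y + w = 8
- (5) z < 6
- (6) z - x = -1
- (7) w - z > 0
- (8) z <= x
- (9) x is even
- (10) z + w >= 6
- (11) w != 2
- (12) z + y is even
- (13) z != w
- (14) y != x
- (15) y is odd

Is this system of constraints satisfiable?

Satisfiable

Setting (x, y, z, w) = (4, 3, 3, 5) satisfies everything: constraint 2: y + x = 7; constraint 4: y + w = 8; constraint 6: z - x = -1, and the others follow.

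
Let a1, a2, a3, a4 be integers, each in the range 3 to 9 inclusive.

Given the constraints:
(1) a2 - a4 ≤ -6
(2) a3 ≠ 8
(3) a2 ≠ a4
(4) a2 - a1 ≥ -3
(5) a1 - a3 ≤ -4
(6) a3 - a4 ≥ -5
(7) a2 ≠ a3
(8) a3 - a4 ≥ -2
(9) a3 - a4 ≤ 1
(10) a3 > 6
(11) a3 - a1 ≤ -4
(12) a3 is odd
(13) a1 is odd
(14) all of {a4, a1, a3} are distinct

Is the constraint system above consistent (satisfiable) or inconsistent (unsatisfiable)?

Constraints 1, 4, 6, and 11 give a2 − a1 ≥ -3, a1 − a3 ≥ 4, a3 − a4 ≥ -5, a4 − a2 ≥ 6.
Adding all 4 inequalities: the left sides telescope to 0, and the right sides sum to (-3) + 4 + (-5) + 6 = 2. So 0 ≥ 2, which is false.

Unsatisfiable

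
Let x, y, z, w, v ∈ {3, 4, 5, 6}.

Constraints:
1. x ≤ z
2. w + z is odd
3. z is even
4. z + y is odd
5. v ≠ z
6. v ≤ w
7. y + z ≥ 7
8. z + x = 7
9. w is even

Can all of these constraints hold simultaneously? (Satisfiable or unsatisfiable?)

Constraint 9 makes w even and constraint 3 makes z even, so w + z must be even. Constraint 2 says w + z is odd — contradiction.

Unsatisfiable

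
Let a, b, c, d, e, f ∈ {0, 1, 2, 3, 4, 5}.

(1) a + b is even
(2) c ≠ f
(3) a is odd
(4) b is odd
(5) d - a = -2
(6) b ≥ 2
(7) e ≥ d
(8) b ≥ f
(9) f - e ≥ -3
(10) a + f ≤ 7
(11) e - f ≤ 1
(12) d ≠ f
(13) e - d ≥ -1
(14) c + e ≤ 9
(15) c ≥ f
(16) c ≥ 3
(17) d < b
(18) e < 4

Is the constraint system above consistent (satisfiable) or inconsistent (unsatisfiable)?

Try a = 5, b = 5, c = 5, d = 3, e = 3, f = 2.
Check constraint 5: d - a = -2; constraint 9: f - e = -1; constraint 10: a + f = 7. The remaining constraints are straightforward to verify.

Satisfiable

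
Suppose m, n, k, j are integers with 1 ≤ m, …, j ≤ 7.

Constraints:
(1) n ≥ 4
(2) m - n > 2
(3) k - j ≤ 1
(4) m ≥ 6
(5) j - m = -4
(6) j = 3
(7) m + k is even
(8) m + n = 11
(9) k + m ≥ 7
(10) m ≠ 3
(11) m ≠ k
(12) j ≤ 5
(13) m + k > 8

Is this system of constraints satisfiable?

One satisfying assignment is m = 7, n = 4, k = 3, j = 3.
For the less obvious constraints — constraint 2: m - n = 3; constraint 3: k - j = 0 — and the others hold by inspection.

Satisfiable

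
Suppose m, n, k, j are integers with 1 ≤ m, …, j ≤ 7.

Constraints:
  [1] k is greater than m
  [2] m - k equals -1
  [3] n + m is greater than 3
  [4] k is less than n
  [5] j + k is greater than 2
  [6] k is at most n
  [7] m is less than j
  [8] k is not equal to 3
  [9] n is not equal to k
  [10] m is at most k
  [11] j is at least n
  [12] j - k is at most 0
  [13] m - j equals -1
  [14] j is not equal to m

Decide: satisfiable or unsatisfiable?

Unsatisfiable

Constraints 4, 11, and 12 give n ≤ j, j ≤ k, k < n. Chaining: n ≤ j ≤ k < n, which forces n < n — impossible.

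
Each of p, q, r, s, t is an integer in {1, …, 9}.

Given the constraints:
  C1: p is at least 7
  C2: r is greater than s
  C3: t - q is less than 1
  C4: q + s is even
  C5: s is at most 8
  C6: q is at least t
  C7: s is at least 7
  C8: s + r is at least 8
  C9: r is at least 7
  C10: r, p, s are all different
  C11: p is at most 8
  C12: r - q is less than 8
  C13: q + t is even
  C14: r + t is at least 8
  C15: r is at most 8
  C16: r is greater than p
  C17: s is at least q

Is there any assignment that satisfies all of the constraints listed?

Unsatisfiable

Constraints 1, 5, 7, 9, 11, and 15 confine each of r, p, s to the 2 values {7, 8}.
Constraint 10 requires all 3 of them to be distinct, but only 2 values are available — impossible by the pigeonhole principle.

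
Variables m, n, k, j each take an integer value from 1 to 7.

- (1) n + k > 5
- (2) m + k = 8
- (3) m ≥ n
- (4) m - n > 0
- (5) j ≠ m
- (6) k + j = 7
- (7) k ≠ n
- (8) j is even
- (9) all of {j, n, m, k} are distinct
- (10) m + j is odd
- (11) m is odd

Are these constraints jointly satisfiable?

Satisfiable

Try m = 3, n = 1, k = 5, j = 2.
Check constraint 1: n + k = 6; constraint 2: m + k = 8; constraint 4: m - n = 2. The remaining constraints are straightforward to verify.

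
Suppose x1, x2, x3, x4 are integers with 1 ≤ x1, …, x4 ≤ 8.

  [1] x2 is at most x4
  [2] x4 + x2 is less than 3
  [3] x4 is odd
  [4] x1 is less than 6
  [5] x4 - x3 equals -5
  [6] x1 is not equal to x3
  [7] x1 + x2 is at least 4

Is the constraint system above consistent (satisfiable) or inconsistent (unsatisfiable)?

Satisfiable

The assignment x1 = 3, x2 = 1, x3 = 6, x4 = 1 works:
  constraint 2 holds since x4 + x2 = 2.
  constraint 5 holds since x4 - x3 = -5.
  constraint 7 holds since x1 + x2 = 4.
The rest check out directly.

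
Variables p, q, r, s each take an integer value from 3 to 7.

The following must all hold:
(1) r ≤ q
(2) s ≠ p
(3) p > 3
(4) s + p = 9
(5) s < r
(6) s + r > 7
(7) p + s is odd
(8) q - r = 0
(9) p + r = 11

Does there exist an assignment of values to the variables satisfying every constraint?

Satisfiable

One satisfying assignment is p = 6, q = 5, r = 5, s = 3.
For the less obvious constraints — constraint 4: s + p = 9; constraint 6: s + r = 8 — and the others hold by inspection.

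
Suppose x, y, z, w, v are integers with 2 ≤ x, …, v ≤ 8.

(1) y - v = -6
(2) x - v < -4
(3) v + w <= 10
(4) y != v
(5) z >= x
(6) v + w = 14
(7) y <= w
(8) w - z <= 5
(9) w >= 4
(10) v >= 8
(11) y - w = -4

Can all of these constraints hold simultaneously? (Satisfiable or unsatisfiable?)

Unsatisfiable

From constraint 10: v ≥ 8. From constraint 9: w ≥ 4. Hence v + w ≥ 12. But constraint 3 requires v + w ≤ 10, and 10 < 12. Contradiction.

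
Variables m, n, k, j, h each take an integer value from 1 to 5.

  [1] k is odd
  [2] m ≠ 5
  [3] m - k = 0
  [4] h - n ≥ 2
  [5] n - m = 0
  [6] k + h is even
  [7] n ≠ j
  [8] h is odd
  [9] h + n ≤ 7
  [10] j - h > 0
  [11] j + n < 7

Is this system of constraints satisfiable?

The assignment m = 1, n = 1, k = 1, j = 4, h = 3 works:
  constraint 3 holds since m - k = 0.
  constraint 4 holds since h - n = 2.
The rest check out directly.

Satisfiable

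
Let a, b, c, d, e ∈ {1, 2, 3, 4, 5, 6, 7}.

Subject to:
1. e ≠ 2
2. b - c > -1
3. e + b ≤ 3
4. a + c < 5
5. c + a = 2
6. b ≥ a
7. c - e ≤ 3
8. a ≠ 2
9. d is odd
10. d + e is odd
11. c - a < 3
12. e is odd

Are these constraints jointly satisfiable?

Unsatisfiable

Constraint 9 makes d odd and constraint 12 makes e odd, so d + e must be even. Constraint 10 says d + e is odd — contradiction.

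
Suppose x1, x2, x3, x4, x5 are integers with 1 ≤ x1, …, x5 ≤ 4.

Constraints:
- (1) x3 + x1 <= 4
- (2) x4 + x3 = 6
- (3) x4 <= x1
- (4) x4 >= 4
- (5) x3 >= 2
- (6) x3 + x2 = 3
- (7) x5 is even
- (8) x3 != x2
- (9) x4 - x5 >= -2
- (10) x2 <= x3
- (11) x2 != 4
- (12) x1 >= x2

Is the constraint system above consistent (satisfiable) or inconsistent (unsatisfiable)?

Unsatisfiable

From constraint 5: x3 ≥ 2. From constraints 3 and 4: x1 ≥ x4 ≥ 4. Hence x3 + x1 ≥ 6. But constraint 1 requires x3 + x1 ≤ 4, and 4 < 6. Contradiction.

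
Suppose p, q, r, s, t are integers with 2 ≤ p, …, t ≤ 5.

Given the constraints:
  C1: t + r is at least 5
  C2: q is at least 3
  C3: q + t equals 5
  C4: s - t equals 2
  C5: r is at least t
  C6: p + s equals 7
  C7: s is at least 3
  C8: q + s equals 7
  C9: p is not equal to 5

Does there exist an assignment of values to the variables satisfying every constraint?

Satisfiable

One satisfying assignment is p = 3, q = 3, r = 5, s = 4, t = 2.
For the less obvious constraints — constraint 1: t + r = 7; constraint 3: q + t = 5 — and the others hold by inspection.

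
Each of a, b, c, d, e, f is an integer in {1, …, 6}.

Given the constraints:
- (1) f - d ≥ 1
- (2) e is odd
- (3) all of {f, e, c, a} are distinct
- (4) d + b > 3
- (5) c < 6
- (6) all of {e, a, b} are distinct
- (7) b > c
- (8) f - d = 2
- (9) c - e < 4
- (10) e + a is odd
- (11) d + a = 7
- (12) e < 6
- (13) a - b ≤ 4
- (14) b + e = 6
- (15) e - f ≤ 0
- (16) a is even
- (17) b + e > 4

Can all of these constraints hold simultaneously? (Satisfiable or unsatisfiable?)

Setting (a, b, c, d, e, f) = (6, 5, 2, 1, 1, 3) satisfies everything: constraint 1: f - d = 2; constraint 4: d + b = 6; constraint 8: f - d = 2, and the others follow.

Satisfiable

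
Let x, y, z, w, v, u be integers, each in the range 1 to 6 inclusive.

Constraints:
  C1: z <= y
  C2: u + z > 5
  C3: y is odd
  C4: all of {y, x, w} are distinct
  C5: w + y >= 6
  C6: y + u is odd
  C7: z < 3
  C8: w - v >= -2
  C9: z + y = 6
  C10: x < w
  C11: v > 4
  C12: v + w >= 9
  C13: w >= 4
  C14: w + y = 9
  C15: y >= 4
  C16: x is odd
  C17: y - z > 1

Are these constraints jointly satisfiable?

Satisfiable

The assignment x = 1, y = 5, z = 1, w = 4, v = 6, u = 6 works:
  constraint 2 holds since u + z = 7.
  constraint 5 holds since w + y = 9.
The rest check out directly.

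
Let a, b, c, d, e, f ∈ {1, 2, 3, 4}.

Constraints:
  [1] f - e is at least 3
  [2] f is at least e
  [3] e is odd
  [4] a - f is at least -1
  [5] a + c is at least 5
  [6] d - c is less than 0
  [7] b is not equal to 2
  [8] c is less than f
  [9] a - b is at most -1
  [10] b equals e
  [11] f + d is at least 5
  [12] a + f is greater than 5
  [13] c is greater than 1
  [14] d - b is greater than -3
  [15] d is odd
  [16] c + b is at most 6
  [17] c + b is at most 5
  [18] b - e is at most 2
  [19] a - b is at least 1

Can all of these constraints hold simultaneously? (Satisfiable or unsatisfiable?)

Unsatisfiable

Constraints 1, 4, 9, and 18 give e − b ≥ -2, b − a ≥ 1, a − f ≥ -1, f − e ≥ 3.
Adding all 4 inequalities: the left sides telescope to 0, and the right sides sum to (-2) + 1 + (-1) + 3 = 1. So 0 ≥ 1, which is false.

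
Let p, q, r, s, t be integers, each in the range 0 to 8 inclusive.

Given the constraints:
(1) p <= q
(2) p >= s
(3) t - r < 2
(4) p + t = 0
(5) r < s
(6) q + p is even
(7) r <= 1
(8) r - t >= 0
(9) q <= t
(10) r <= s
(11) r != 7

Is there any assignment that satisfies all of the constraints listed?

Constraints 1, 2, 5, 8, and 9 give t ≤ r, r < s, s ≤ p, p ≤ q, q ≤ t. Chaining: t ≤ r < s ≤ p ≤ q ≤ t, which forces t < t — impossible.

Unsatisfiable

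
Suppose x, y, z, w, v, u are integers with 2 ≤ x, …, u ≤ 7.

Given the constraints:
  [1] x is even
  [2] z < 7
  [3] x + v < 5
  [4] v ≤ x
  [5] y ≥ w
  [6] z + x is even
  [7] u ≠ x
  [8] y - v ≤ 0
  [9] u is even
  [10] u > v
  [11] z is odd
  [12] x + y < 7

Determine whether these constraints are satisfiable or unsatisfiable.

Unsatisfiable

Constraint 11 makes z odd and constraint 1 makes x even, so z + x must be odd. Constraint 6 says z + x is even — contradiction.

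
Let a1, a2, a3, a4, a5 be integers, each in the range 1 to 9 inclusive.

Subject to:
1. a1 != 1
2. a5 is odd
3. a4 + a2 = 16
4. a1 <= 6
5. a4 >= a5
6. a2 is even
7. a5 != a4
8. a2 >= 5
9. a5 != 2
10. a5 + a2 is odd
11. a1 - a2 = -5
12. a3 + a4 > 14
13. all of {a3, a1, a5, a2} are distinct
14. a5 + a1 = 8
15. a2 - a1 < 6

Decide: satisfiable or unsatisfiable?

Take a1 = 3, a2 = 8, a3 = 7, a4 = 8, a5 = 5. Then constraint 3: a4 + a2 = 16; constraint 11: a1 - a2 = -5, and every other listed constraint is also met.

Satisfiable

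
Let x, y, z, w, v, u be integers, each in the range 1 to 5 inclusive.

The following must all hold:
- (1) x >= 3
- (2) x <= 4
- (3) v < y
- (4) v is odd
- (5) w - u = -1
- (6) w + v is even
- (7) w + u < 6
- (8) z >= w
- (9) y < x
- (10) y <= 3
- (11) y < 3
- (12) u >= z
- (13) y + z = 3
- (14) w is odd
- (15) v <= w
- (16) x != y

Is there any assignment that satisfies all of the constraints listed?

Satisfiable

Try x = 4, y = 2, z = 1, w = 1, v = 1, u = 2.
Check constraint 5: w - u = -1; constraint 7: w + u = 3. The remaining constraints are straightforward to verify.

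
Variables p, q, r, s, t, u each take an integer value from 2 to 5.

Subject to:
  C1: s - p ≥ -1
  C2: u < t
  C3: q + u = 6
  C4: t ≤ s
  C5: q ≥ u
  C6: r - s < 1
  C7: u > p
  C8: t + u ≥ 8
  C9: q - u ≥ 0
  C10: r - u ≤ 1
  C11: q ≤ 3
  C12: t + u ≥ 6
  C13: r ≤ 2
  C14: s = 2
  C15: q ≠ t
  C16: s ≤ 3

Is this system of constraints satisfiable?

From constraints 4 and 16: t ≤ s ≤ 3. From constraints 5 and 11: u ≤ q ≤ 3. Hence t + u ≤ 6. But constraint 8 requires t + u ≥ 8, and 8 > 6. Contradiction.

Unsatisfiable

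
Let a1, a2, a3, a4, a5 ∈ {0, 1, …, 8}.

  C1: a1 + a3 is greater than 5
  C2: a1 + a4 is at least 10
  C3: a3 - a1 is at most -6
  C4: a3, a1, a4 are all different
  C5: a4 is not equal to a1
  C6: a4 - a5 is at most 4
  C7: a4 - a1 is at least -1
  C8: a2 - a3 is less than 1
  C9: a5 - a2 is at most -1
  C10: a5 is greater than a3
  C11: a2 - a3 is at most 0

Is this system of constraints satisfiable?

Unsatisfiable

Constraints 3, 6, 7, 9, and 11 give a1 − a3 ≥ 6, a3 − a2 ≥ 0, a2 − a5 ≥ 1, a5 − a4 ≥ -4, a4 − a1 ≥ -1.
Adding all 5 inequalities: the left sides telescope to 0, and the right sides sum to 6 + 0 + 1 + (-4) + (-1) = 2. So 0 ≥ 2, which is false.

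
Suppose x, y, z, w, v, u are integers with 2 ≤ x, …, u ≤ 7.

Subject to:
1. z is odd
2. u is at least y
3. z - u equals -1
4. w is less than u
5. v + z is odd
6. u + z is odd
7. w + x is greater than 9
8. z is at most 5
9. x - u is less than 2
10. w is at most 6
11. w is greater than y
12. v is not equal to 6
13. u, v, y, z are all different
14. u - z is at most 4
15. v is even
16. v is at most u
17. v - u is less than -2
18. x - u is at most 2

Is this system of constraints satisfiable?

Satisfiable

Try x = 5, y = 4, z = 5, w = 5, v = 2, u = 6.
Check constraint 3: z - u = -1; constraint 7: w + x = 10. The remaining constraints are straightforward to verify.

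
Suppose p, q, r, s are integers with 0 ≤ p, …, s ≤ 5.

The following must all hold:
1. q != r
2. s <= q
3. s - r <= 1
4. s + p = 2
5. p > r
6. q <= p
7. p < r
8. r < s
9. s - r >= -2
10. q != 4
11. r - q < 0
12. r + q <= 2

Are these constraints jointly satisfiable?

Constraints 2, 6, 7, and 8 give s ≤ q, q ≤ p, p < r, r < s. Chaining: s ≤ q ≤ p < r < s, which forces s < s — impossible.

Unsatisfiable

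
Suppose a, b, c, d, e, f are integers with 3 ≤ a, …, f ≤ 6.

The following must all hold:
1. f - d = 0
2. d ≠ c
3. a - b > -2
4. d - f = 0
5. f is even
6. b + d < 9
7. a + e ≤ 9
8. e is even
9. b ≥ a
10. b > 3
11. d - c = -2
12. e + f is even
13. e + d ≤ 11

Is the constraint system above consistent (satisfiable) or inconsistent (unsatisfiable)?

Satisfiable

The assignment a = 3, b = 4, c = 6, d = 4, e = 4, f = 4 works:
  constraint 1 holds since f - d = 0.
  constraint 3 holds since a - b = -1.
The rest check out directly.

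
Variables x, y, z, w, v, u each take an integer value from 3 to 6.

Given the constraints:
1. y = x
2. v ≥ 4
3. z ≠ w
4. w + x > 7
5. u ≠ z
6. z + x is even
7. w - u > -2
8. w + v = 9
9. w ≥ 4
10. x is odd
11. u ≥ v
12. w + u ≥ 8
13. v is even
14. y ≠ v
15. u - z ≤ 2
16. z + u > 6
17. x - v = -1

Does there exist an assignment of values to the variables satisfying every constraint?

Satisfiable

Take x = 3, y = 3, z = 3, w = 5, v = 4, u = 4. Then constraint 4: w + x = 8; constraint 7: w - u = 1, and every other listed constraint is also met.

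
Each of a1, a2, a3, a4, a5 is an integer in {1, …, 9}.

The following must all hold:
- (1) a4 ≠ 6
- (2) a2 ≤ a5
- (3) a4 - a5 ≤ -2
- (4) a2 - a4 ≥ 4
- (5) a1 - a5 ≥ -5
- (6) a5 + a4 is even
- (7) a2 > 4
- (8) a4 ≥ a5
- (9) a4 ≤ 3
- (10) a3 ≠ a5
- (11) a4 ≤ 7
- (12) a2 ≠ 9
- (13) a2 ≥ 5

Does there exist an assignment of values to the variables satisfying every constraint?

From constraints 2 and 13: a5 ≥ a2 and a2 ≥ 5, so a5 ≥ 5. From constraints 8 and 9: a5 ≤ a4 and a4 ≤ 3, so a5 ≤ 3. But 3 < 5, so no value of a5 works.

Unsatisfiable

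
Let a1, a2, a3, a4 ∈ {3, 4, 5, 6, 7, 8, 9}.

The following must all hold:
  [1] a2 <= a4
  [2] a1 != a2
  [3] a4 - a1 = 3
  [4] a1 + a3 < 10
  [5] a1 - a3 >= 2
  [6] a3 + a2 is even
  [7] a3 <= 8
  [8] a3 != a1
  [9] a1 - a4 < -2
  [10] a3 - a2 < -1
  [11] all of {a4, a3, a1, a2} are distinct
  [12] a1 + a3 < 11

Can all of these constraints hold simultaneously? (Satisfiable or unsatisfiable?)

Satisfiable

Setting (a1, a2, a3, a4) = (6, 7, 3, 9) satisfies everything: constraint 3: a4 - a1 = 3; constraint 4: a1 + a3 = 9, and the others follow.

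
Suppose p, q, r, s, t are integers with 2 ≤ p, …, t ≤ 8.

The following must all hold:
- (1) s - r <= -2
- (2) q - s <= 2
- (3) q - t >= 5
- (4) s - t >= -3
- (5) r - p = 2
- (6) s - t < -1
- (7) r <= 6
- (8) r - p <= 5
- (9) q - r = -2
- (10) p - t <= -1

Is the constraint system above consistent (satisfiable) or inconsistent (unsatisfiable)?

Unsatisfiable

Constraints 1, 2, 3, 8, and 10 give q − t ≥ 5, t − p ≥ 1, p − r ≥ -5, r − s ≥ 2, s − q ≥ -2.
Adding all 5 inequalities: the left sides telescope to 0, and the right sides sum to 5 + 1 + (-5) + 2 + (-2) = 1. So 0 ≥ 1, which is false.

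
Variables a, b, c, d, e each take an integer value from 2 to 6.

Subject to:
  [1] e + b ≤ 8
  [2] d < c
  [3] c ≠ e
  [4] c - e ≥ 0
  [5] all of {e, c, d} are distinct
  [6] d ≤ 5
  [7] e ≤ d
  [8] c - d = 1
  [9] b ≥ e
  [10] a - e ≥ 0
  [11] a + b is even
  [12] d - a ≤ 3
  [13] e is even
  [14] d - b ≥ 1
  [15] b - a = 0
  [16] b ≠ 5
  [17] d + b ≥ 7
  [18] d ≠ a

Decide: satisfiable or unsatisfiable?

Setting (a, b, c, d, e) = (3, 3, 5, 4, 2) satisfies everything: constraint 1: e + b = 5; constraint 4: c - e = 3, and the others follow.

Satisfiable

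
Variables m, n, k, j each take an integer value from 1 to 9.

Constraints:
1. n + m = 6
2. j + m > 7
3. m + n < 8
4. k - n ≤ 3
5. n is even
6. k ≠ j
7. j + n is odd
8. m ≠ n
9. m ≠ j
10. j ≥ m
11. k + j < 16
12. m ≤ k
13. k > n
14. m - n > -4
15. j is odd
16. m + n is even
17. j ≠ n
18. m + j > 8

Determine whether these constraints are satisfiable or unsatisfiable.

Satisfiable

Setting (m, n, k, j) = (2, 4, 6, 7) satisfies everything: constraint 1: n + m = 6; constraint 2: j + m = 9, and the others follow.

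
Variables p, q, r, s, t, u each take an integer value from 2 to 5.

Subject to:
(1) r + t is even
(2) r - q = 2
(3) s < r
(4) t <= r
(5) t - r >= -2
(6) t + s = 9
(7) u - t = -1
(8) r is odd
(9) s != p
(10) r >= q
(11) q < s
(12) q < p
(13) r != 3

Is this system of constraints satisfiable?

The assignment p = 5, q = 3, r = 5, s = 4, t = 5, u = 4 works:
  constraint 2 holds since r - q = 2.
  constraint 5 holds since t - r = 0.
  constraint 6 holds since t + s = 9.
The rest check out directly.

Satisfiable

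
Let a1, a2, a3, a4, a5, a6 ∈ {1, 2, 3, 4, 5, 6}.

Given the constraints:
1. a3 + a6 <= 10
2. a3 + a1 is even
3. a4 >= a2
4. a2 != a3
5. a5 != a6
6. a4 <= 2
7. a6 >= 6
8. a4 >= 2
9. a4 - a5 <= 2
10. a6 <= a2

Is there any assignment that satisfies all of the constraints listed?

Unsatisfiable

From constraints 7 and 10: a2 ≥ a6 and a6 ≥ 6, so a2 ≥ 6. From constraints 3 and 6: a2 ≤ a4 and a4 ≤ 2, so a2 ≤ 2. But 2 < 6, so no value of a2 works.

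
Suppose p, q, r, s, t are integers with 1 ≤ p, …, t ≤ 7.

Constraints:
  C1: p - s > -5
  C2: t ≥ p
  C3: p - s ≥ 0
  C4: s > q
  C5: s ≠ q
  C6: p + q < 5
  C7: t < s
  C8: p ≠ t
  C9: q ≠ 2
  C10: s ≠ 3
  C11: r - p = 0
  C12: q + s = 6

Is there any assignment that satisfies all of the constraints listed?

Constraints 2, 3, and 7 give p ≤ t, t < s, s ≤ p. Chaining: p ≤ t < s ≤ p, which forces p < p — impossible.

Unsatisfiable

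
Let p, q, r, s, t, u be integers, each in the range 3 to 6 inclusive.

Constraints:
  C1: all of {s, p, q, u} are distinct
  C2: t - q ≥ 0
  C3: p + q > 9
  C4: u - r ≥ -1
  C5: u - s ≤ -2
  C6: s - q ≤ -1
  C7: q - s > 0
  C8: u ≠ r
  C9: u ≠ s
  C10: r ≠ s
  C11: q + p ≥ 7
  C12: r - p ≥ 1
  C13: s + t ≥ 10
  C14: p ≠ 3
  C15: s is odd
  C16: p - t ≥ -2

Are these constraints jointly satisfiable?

Constraints 2, 4, 5, 6, 12, and 16 give p − t ≥ -2, t − q ≥ 0, q − s ≥ 1, s − u ≥ 2, u − r ≥ -1, r − p ≥ 1.
Adding all 6 inequalities: the left sides telescope to 0, and the right sides sum to (-2) + 0 + 1 + 2 + (-1) + 1 = 1. So 0 ≥ 1, which is false.

Unsatisfiable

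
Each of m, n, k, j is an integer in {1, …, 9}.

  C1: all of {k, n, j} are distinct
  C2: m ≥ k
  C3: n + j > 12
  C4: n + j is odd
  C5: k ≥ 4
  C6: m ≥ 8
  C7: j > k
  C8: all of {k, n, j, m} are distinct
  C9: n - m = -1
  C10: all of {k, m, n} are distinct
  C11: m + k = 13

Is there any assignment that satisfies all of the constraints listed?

One satisfying assignment is m = 9, n = 8, k = 4, j = 7.
For the less obvious constraints — constraint 3: n + j = 15; constraint 9: n - m = -1; constraint 11: m + k = 13 — and the others hold by inspection.

Satisfiable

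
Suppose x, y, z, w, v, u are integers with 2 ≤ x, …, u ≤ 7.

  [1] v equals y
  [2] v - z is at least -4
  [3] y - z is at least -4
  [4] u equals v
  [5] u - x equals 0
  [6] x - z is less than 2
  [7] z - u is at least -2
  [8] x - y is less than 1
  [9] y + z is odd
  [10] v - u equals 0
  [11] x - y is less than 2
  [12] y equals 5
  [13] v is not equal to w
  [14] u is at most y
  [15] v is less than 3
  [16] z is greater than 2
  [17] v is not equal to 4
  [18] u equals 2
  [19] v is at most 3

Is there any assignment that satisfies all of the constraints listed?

Constraint 18 fixes u = 2 and constraint 12 fixes y = 5. Constraints 1 and 4 give u = v = y, so u = y. But 2 ≠ 5 — contradiction.

Unsatisfiable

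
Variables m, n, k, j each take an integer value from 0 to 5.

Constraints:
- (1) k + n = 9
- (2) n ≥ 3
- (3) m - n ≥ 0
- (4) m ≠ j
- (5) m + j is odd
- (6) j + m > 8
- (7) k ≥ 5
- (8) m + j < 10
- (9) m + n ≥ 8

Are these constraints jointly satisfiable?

One satisfying assignment is m = 5, n = 4, k = 5, j = 4.
For the less obvious constraints — constraint 1: k + n = 9; constraint 3: m - n = 1 — and the others hold by inspection.

Satisfiable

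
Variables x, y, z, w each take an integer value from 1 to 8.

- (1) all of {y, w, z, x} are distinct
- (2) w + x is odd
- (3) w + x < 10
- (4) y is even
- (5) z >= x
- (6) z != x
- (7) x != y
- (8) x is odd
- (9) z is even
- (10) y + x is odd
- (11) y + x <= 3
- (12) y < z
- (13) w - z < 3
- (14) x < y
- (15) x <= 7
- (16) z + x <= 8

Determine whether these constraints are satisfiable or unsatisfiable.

The assignment x = 1, y = 2, z = 6, w = 8 works:
  constraint 3 holds since w + x = 9.
  constraint 11 holds since y + x = 3.
  constraint 13 holds since w - z = 2.
The rest check out directly.

Satisfiable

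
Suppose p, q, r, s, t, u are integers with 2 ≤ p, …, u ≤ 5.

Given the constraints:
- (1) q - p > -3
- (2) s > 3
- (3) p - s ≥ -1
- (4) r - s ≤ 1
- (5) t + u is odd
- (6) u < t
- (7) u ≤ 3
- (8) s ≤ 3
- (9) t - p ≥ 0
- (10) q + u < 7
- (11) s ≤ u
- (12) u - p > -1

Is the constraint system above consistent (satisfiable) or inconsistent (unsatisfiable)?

From constraint 2: s ≥ 4. From constraints 7 and 11: s ≤ u and u ≤ 3, so s ≤ 3. But 3 < 4, so no value of s works.

Unsatisfiable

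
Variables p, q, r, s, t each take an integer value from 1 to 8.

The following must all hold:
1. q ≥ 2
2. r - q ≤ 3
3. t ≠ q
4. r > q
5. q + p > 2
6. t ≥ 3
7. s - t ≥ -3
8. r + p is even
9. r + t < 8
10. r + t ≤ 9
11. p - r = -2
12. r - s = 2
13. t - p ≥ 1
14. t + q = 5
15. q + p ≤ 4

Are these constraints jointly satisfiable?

Satisfiable

The assignment p = 1, q = 2, r = 3, s = 1, t = 3 works:
  constraint 2 holds since r - q = 1.
  constraint 5 holds since q + p = 3.
  constraint 7 holds since s - t = -2.
The rest check out directly.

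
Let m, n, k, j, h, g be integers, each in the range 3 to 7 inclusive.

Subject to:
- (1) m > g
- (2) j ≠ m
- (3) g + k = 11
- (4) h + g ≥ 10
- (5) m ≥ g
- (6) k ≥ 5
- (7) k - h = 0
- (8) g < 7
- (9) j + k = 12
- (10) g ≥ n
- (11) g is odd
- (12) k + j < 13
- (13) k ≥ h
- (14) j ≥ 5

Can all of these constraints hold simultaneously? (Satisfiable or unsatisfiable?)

Take m = 7, n = 5, k = 6, j = 6, h = 6, g = 5. Then constraint 3: g + k = 11; constraint 4: h + g = 11; constraint 7: k - h = 0, and every other listed constraint is also met.

Satisfiable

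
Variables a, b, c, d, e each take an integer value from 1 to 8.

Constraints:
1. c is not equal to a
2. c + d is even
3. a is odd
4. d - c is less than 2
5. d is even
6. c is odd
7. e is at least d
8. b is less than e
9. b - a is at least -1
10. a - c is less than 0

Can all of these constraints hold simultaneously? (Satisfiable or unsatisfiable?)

Constraint 6 makes c odd and constraint 5 makes d even, so c + d must be odd. Constraint 2 says c + d is even — contradiction.

Unsatisfiable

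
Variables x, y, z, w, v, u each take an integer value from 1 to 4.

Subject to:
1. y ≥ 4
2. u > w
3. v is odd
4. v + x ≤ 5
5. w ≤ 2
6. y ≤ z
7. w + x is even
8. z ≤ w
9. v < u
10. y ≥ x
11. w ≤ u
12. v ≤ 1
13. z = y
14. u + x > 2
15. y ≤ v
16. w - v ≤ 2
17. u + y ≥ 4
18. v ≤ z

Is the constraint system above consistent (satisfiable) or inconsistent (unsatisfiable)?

Unsatisfiable

From constraints 1 and 6: z ≥ y and y ≥ 4, so z ≥ 4. From constraints 5 and 8: z ≤ w and w ≤ 2, so z ≤ 2. But 2 < 4, so no value of z works.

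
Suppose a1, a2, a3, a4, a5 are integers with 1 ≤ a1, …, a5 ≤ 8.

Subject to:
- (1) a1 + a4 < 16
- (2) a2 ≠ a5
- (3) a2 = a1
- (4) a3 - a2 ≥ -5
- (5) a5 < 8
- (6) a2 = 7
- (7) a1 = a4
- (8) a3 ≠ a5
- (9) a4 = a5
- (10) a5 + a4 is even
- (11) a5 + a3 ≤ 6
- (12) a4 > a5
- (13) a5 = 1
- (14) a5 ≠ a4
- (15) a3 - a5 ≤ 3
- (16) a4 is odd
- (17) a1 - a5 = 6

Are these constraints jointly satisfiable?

Constraint 6 fixes a2 = 7 and constraint 13 fixes a5 = 1. Constraints 3, 7, and 9 give a2 = a1 = a4 = a5, so a2 = a5. But 7 ≠ 1 — contradiction.

Unsatisfiable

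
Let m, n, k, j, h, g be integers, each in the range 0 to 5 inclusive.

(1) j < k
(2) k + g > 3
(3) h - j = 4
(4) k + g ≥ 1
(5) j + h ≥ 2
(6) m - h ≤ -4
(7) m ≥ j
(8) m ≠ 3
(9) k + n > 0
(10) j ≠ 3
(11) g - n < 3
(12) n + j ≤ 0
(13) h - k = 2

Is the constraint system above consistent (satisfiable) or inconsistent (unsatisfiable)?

Setting (m, n, k, j, h, g) = (0, 0, 2, 0, 4, 2) satisfies everything: constraint 2: k + g = 4; constraint 3: h - j = 4, and the others follow.

Satisfiable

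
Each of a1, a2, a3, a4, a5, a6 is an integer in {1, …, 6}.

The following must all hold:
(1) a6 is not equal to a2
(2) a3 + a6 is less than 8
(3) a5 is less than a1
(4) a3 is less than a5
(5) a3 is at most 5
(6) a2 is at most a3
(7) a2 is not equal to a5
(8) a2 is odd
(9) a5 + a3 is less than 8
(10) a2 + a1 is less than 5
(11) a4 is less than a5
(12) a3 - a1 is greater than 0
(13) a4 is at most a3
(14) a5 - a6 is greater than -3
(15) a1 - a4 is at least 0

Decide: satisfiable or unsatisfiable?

Constraints 3, 4, and 12 give a1 < a3, a3 < a5, a5 < a1. Chaining: a1 < a3 < a5 < a1, which forces a1 < a1 — impossible.

Unsatisfiable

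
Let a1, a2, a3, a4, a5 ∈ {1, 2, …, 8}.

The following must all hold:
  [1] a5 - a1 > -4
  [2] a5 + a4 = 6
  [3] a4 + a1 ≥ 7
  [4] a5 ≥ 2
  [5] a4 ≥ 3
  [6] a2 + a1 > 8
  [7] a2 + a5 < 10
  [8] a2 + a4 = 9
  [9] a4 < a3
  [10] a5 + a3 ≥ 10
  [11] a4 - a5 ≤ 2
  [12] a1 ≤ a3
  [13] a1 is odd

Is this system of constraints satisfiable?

Take a1 = 5, a2 = 6, a3 = 7, a4 = 3, a5 = 3. Then constraint 1: a5 - a1 = -2; constraint 2: a5 + a4 = 6, and every other listed constraint is also met.

Satisfiable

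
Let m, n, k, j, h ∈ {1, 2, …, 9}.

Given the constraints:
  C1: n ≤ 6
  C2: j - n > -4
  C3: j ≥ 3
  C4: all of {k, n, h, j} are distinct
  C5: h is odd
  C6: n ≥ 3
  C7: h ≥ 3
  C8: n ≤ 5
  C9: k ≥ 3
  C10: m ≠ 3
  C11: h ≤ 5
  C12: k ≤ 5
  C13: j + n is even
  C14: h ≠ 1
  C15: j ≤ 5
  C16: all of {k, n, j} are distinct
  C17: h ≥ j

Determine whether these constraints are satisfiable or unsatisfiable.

Constraints 3, 6, 7, 8, 9, 11, 12, and 15 confine each of k, n, h, j to the 3 values {3, …, 5}.
Constraint 4 requires all 4 of them to be distinct, but only 3 values are available — impossible by the pigeonhole principle.

Unsatisfiable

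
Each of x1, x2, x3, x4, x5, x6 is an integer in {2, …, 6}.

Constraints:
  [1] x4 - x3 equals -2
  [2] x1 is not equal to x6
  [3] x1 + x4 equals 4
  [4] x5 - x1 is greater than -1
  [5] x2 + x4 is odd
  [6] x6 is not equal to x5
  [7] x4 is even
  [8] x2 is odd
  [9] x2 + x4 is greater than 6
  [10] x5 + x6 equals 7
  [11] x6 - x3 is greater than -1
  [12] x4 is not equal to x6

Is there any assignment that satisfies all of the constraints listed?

Try x1 = 2, x2 = 5, x3 = 4, x4 = 2, x5 = 3, x6 = 4.
Check constraint 1: x4 - x3 = -2; constraint 3: x1 + x4 = 4; constraint 4: x5 - x1 = 1. The remaining constraints are straightforward to verify.

Satisfiable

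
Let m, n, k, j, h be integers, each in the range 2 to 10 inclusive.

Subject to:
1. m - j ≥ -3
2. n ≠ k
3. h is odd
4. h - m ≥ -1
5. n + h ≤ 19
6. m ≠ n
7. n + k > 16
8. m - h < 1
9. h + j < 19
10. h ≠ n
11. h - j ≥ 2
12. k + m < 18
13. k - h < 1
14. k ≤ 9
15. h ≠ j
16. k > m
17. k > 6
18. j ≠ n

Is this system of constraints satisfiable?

Satisfiable

Setting (m, n, k, j, h) = (7, 10, 9, 7, 9) satisfies everything: constraint 1: m - j = 0; constraint 4: h - m = 2, and the others follow.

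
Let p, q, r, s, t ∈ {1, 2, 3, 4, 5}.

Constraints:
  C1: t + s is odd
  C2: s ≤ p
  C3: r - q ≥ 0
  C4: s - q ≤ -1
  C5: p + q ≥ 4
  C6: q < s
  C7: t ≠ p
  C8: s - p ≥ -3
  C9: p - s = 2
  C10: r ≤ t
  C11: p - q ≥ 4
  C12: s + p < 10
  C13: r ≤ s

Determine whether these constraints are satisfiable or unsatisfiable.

Unsatisfiable

Constraints 4, 8, and 11 give q − s ≥ 1, s − p ≥ -3, p − q ≥ 4.
Adding all 3 inequalities: the left sides telescope to 0, and the right sides sum to 1 + (-3) + 4 = 2. So 0 ≥ 2, which is false.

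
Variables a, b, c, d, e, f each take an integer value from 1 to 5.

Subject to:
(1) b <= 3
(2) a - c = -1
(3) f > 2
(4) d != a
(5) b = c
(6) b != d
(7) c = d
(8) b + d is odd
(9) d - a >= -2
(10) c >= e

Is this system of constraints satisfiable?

Unsatisfiable

From constraints 5 and 7, b = c = d, so b = d. But constraint 6 says b ≠ d. Contradiction.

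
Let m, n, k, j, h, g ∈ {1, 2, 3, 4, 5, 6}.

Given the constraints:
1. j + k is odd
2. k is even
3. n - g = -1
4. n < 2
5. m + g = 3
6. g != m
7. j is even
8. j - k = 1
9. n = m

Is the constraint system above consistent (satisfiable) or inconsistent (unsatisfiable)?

Constraint 7 makes j even and constraint 2 makes k even, so j + k must be even. Constraint 1 says j + k is odd — contradiction.

Unsatisfiable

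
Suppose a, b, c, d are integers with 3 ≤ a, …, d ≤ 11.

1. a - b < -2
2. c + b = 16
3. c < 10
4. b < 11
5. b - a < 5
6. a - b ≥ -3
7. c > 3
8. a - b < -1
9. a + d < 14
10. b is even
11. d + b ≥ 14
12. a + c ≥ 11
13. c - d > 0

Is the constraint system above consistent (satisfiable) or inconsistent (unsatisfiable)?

One satisfying assignment is a = 5, b = 8, c = 8, d = 6.
For the less obvious constraints — constraint 1: a - b = -3; constraint 2: c + b = 16 — and the others hold by inspection.

Satisfiable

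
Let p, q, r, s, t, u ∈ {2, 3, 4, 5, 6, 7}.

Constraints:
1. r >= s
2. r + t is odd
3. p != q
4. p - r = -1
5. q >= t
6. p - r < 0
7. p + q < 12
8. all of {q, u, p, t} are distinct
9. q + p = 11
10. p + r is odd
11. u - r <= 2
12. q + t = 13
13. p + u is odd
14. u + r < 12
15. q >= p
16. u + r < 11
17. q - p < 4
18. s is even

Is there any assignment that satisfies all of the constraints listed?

Satisfiable

One satisfying assignment is p = 4, q = 7, r = 5, s = 2, t = 6, u = 5.
For the less obvious constraints — constraint 4: p - r = -1; constraint 6: p - r = -1; constraint 7: p + q = 11 — and the others hold by inspection.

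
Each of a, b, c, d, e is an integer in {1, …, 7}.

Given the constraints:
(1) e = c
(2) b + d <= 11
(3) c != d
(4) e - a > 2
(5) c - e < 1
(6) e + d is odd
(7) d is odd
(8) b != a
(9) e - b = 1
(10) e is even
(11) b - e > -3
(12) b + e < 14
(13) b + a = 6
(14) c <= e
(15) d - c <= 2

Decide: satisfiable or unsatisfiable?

Take a = 1, b = 5, c = 6, d = 5, e = 6. Then constraint 2: b + d = 10; constraint 4: e - a = 5; constraint 5: c - e = 0, and every other listed constraint is also met.

Satisfiable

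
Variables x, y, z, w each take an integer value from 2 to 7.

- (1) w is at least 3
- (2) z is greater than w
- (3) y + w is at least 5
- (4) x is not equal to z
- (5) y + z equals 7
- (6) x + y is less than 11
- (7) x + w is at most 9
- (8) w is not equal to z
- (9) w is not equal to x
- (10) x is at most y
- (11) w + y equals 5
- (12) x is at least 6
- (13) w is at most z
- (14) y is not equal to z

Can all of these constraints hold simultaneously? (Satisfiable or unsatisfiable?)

Unsatisfiable

From constraints 10 and 12: y ≥ x ≥ 6. From constraints 1 and 13: z ≥ w ≥ 3. Hence y + z ≥ 9. But constraint 5 requires y + z = 7, and 7 < 9. Contradiction.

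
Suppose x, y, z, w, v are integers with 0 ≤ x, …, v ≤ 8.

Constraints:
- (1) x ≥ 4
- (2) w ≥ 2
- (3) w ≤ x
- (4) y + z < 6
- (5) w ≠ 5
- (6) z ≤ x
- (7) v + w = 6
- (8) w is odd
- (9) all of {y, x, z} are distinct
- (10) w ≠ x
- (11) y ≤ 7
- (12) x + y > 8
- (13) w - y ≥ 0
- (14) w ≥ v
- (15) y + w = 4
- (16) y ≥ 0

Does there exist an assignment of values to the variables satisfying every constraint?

Satisfiable

The assignment x = 8, y = 1, z = 2, w = 3, v = 3 works:
  constraint 4 holds since y + z = 3.
  constraint 7 holds since v + w = 6.
  constraint 12 holds since x + y = 9.
The rest check out directly.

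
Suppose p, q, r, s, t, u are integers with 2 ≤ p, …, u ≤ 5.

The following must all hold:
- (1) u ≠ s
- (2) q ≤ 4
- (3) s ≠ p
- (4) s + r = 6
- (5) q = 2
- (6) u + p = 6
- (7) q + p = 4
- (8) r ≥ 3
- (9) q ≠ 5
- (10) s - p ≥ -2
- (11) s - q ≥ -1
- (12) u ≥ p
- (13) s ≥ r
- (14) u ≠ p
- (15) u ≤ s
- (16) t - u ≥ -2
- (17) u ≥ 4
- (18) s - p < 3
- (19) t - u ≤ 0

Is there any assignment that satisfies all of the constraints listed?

Unsatisfiable

From constraints 15 and 17: s ≥ u ≥ 4. From constraint 8: r ≥ 3. Hence s + r ≥ 7. But constraint 4 requires s + r = 6, and 6 < 7. Contradiction.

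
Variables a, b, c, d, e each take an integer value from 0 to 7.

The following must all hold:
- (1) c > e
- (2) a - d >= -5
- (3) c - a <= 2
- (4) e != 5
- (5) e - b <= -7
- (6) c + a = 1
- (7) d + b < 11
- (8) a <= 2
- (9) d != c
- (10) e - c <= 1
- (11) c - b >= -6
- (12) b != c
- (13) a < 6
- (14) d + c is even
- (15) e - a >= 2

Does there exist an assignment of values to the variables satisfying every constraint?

Constraints 3, 5, 11, and 15 give e − a ≥ 2, a − c ≥ -2, c − b ≥ -6, b − e ≥ 7.
Adding all 4 inequalities: the left sides telescope to 0, and the right sides sum to 2 + (-2) + (-6) + 7 = 1. So 0 ≥ 1, which is false.

Unsatisfiable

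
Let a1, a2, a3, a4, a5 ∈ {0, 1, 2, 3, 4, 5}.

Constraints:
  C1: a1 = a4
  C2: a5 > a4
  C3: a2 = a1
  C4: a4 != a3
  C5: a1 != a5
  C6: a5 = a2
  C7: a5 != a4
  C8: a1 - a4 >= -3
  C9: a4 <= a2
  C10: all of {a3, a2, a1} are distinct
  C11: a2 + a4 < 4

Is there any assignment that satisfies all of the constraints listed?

From constraints 1, 3, and 6, a5 = a2 = a1 = a4, so a5 = a4. But constraint 7 says a5 ≠ a4. Contradiction.

Unsatisfiable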